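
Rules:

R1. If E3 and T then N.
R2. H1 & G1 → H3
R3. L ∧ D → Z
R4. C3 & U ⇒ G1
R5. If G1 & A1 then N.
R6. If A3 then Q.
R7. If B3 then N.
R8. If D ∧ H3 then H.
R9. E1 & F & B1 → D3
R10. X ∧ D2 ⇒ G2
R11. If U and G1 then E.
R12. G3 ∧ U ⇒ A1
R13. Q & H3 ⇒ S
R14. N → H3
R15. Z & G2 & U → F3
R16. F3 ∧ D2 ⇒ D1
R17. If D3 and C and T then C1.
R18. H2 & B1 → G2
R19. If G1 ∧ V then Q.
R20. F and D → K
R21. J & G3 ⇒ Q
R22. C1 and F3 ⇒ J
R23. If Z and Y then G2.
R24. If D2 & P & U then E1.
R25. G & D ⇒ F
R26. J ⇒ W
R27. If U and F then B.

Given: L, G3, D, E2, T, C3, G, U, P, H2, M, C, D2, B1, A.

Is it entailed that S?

Yes

Z  (by R3: L, D)
G1  (by R4: C3, U)
A1  (by R12: G3, U)
G2  (by R18: H2, B1)
E1  (by R24: D2, P, U)
F  (by R25: G, D)
N  (by R5: G1, A1)
D3  (by R9: E1, F, B1)
H3  (by R14: N)
F3  (by R15: Z, G2, U)
C1  (by R17: D3, C, T)
J  (by R22: C1, F3)
Q  (by R21: J, G3)
S  (by R13: Q, H3)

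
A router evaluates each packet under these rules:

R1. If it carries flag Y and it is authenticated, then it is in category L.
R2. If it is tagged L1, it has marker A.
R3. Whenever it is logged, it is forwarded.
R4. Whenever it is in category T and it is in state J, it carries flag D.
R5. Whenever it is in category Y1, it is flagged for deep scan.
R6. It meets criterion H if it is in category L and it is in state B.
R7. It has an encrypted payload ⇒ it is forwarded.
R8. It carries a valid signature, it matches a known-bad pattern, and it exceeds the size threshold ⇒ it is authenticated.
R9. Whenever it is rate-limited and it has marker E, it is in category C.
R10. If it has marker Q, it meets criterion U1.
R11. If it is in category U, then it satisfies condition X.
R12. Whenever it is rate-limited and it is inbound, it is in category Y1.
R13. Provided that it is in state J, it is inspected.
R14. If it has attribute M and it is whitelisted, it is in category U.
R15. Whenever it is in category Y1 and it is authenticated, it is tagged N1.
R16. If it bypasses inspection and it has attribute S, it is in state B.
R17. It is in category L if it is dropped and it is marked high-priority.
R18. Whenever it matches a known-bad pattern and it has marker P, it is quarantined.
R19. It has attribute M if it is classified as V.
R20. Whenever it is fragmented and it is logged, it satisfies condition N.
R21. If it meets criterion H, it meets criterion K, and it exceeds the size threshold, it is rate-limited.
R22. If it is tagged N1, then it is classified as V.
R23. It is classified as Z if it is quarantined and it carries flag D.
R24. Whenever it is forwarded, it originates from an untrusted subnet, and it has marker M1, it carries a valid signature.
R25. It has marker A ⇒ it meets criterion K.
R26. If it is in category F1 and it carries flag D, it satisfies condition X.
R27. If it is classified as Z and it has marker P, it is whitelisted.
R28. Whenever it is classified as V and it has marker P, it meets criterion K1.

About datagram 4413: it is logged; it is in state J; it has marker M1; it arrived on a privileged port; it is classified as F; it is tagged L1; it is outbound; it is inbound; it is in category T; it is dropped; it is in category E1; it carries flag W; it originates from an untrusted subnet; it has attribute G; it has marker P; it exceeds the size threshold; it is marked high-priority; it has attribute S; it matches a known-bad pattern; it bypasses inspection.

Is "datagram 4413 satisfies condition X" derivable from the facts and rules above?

By R2 (it is tagged L1): it has marker A.
By R3 (it is logged): it is forwarded.
By R4 (it is in category T, it is in state J): it carries flag D.
By R16 (it bypasses inspection, it has attribute S): it is in state B.
By R17 (it is dropped, it is marked high-priority): it is in category L.
By R18 (it matches a known-bad pattern, it has marker P): it is quarantined.
By R23 (it is quarantined, it carries flag D): it is classified as Z.
By R24 (it is forwarded, it originates from an untrusted subnet, it has marker M1): it carries a valid signature.
By R25 (it has marker A): it meets criterion K.
By R27 (it is classified as Z, it has marker P): it is whitelisted.
By R6 (it is in category L, it is in state B): it meets criterion H.
By R8 (it carries a valid signature, it matches a known-bad pattern, it exceeds the size threshold): it is authenticated.
By R21 (it meets criterion H, it meets criterion K, it exceeds the size threshold): it is rate-limited.
By R12 (it is rate-limited, it is inbound): it is in category Y1.
By R15 (it is in category Y1, it is authenticated): it is tagged N1.
By R22 (it is tagged N1): it is classified as V.
By R19 (it is classified as V): it has attribute M.
By R14 (it has attribute M, it is whitelisted): it is in category U.
By R11 (it is in category U): it satisfies condition X.

Yes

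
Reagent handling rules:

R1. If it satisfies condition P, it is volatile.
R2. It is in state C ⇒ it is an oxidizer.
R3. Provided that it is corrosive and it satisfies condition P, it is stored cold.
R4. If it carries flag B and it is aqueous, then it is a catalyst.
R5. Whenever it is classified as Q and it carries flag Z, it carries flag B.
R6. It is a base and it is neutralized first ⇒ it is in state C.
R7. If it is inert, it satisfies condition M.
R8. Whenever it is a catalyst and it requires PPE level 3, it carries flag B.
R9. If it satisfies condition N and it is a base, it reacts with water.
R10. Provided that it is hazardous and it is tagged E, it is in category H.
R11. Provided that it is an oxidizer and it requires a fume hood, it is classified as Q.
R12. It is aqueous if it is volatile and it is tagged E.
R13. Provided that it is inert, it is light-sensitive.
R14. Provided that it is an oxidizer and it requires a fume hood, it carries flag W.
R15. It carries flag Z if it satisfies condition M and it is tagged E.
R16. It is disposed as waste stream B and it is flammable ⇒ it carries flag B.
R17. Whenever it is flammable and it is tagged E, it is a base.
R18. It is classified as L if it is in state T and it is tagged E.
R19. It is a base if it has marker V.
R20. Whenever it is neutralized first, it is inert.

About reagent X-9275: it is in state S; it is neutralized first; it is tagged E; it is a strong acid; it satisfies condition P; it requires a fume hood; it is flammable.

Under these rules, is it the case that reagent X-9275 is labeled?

No

Forward chaining from the given facts derives: is volatile, is aqueous, is a base, is inert, is in state C, satisfies condition M, is light-sensitive, carries flag Z, is an oxidizer, is classified as Q, carries flag W, carries flag B, is a catalyst.
No rule has "it is labeled" as its conclusion, and it is not among the given facts.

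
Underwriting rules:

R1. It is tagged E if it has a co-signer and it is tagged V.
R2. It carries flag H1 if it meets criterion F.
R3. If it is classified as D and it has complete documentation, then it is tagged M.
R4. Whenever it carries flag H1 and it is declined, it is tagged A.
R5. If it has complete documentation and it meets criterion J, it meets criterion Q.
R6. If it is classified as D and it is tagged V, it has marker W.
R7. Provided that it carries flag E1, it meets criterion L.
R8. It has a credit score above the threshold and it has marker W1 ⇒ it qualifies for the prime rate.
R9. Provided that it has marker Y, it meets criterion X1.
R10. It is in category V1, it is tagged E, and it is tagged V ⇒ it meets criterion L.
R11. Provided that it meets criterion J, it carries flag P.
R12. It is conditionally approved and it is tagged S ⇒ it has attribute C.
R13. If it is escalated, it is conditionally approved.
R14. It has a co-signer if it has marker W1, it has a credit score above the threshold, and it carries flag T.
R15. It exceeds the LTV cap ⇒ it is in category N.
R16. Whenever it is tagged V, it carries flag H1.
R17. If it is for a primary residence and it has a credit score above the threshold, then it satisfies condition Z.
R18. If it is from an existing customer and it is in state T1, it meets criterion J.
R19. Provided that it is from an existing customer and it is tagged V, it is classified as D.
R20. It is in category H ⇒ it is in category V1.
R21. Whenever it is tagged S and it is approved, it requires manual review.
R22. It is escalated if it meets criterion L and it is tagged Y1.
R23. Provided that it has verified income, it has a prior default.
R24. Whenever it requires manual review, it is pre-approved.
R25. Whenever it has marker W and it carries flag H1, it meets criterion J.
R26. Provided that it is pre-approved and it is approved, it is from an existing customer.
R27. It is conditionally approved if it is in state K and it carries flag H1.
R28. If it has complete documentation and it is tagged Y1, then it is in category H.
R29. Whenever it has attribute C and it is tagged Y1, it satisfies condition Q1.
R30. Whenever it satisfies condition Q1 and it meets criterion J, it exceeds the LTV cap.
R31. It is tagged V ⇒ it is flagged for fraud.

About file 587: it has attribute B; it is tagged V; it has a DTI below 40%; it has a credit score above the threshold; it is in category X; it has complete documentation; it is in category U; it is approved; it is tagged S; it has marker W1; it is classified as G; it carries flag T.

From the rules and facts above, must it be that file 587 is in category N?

Forward chaining from the given facts derives: qualifies for the prime rate, has a co-signer, carries flag H1, requires manual review, is pre-approved, is from an existing customer, is flagged for fraud, is tagged E, is classified as D, is tagged M, has marker W, meets criterion J, meets criterion Q, carries flag P.
The only rule concluding "it is in category N" is R15, which needs "it exceeds the LTV cap"; that is never established.

No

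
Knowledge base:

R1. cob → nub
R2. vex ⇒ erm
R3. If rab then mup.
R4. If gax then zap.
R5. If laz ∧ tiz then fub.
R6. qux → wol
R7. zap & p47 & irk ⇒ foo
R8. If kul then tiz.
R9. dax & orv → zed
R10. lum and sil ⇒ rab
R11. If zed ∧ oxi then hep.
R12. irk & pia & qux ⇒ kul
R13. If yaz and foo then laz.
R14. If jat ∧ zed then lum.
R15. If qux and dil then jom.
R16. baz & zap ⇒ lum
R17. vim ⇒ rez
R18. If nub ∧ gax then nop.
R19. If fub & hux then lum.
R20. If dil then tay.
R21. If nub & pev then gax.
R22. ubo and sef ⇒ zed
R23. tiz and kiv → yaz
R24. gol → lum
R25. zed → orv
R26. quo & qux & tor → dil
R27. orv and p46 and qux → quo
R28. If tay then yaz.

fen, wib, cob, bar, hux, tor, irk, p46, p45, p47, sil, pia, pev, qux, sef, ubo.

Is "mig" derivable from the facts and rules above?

No

Forward chaining from the given facts derives: nub, wol, kul, gax, zed, orv, quo, zap, foo, tiz, nop, dil, jom, tay, yaz, laz, fub, lum, rab, mup.
No rule has mig as its conclusion, and it is not among the given facts.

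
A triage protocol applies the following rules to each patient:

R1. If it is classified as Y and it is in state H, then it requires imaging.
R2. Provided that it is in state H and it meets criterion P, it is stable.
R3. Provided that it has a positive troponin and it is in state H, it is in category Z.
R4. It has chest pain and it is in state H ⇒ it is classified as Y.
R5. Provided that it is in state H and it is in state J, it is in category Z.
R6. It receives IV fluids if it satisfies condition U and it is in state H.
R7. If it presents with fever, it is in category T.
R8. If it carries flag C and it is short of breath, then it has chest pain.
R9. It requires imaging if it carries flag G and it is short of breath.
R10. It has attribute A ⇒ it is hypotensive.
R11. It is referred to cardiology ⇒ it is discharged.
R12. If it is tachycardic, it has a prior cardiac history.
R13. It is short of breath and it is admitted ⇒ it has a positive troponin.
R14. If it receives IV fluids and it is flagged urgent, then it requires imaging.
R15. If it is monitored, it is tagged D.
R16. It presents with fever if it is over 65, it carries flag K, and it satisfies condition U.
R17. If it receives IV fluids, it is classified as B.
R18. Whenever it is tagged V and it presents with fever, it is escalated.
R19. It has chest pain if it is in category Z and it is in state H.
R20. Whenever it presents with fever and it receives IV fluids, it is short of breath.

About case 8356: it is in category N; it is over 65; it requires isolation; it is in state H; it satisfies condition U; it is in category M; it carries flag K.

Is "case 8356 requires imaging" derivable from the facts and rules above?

Forward chaining from the given facts derives: receives IV fluids, presents with fever, is classified as B, is short of breath, is in category T.
Rules concluding "it requires imaging": R1 needs "it is classified as Y"; R9 needs "it carries flag G"; R14 needs "it is flagged urgent" — none of these are established.

No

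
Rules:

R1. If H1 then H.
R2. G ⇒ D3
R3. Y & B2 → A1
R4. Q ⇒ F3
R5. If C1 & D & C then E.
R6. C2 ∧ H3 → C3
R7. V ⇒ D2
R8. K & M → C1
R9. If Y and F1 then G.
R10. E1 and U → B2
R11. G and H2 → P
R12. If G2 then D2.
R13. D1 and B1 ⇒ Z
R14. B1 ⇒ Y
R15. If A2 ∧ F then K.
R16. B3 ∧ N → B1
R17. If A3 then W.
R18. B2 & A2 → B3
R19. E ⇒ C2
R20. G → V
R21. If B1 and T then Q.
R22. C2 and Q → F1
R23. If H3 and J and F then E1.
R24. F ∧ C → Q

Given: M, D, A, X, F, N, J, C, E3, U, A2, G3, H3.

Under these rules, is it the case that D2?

K  (by R15: A2, F)
E1  (by R23: H3, J, F)
Q  (by R24: F, C)
C1  (by R8: K, M)
B2  (by R10: E1, U)
B3  (by R18: B2, A2)
E  (by R5: C1, D, C)
B1  (by R16: B3, N)
C2  (by R19: E)
F1  (by R22: C2, Q)
Y  (by R14: B1)
G  (by R9: Y, F1)
V  (by R20: G)
D2  (by R7: V)

Yes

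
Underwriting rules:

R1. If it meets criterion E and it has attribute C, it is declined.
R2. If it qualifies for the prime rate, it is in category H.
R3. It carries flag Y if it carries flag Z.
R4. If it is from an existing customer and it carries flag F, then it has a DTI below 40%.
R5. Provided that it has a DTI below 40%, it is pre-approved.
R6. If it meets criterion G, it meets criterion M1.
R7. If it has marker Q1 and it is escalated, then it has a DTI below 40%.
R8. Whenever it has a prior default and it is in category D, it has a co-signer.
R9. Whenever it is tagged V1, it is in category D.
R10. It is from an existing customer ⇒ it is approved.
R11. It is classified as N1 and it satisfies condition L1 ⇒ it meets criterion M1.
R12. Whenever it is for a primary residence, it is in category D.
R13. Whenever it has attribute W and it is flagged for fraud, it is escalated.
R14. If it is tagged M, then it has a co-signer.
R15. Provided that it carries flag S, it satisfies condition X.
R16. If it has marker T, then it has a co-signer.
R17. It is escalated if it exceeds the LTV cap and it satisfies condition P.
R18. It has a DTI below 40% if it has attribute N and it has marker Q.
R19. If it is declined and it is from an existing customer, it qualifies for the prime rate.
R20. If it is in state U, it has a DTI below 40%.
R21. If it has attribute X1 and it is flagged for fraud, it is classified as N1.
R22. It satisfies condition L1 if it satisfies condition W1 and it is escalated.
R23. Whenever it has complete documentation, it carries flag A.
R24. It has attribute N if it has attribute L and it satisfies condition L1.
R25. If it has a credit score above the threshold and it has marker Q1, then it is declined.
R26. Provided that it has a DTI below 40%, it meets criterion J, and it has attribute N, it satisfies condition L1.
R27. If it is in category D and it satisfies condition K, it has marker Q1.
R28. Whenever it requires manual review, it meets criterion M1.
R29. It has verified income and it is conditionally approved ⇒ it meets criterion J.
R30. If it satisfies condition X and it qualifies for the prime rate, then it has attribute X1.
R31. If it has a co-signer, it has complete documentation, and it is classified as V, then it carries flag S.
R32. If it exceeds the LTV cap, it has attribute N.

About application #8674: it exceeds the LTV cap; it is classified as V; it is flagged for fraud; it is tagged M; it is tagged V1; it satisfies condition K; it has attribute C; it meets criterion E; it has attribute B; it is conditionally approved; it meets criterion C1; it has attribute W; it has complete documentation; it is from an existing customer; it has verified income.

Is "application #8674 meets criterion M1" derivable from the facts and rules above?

By R1 (it meets criterion E, it has attribute C): it is declined.
By R9 (it is tagged V1): it is in category D.
By R13 (it has attribute W, it is flagged for fraud): it is escalated.
By R14 (it is tagged M): it has a co-signer.
By R19 (it is declined, it is from an existing customer): it qualifies for the prime rate.
By R27 (it is in category D, it satisfies condition K): it has marker Q1.
By R29 (it has verified income, it is conditionally approved): it meets criterion J.
By R31 (it has a co-signer, it has complete documentation, it is classified as V): it carries flag S.
By R32 (it exceeds the LTV cap): it has attribute N.
By R7 (it has marker Q1, it is escalated): it has a DTI below 40%.
By R15 (it carries flag S): it satisfies condition X.
By R26 (it has a DTI below 40%, it meets criterion J, it has attribute N): it satisfies condition L1.
By R30 (it satisfies condition X, it qualifies for the prime rate): it has attribute X1.
By R21 (it has attribute X1, it is flagged for fraud): it is classified as N1.
By R11 (it is classified as N1, it satisfies condition L1): it meets criterion M1.

Yes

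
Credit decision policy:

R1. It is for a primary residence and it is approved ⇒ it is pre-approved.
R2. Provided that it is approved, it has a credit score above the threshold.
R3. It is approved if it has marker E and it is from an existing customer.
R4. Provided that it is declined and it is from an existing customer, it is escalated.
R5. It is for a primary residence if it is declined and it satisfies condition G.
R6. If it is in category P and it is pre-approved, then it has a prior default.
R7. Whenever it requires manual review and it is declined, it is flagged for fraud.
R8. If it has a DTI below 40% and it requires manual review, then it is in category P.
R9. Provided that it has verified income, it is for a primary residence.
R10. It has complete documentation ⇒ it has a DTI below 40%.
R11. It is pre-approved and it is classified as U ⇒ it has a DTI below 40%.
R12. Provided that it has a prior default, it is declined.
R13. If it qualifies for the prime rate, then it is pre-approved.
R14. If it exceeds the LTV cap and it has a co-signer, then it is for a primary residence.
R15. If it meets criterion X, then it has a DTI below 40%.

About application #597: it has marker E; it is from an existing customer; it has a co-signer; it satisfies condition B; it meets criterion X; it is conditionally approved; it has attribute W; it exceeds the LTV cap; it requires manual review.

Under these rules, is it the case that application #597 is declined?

Yes

By R3 (it has marker E, it is from an existing customer): it is approved.
By R14 (it exceeds the LTV cap, it has a co-signer): it is for a primary residence.
By R15 (it meets criterion X): it has a DTI below 40%.
By R1 (it is for a primary residence, it is approved): it is pre-approved.
By R8 (it has a DTI below 40%, it requires manual review): it is in category P.
By R6 (it is in category P, it is pre-approved): it has a prior default.
By R12 (it has a prior default): it is declined.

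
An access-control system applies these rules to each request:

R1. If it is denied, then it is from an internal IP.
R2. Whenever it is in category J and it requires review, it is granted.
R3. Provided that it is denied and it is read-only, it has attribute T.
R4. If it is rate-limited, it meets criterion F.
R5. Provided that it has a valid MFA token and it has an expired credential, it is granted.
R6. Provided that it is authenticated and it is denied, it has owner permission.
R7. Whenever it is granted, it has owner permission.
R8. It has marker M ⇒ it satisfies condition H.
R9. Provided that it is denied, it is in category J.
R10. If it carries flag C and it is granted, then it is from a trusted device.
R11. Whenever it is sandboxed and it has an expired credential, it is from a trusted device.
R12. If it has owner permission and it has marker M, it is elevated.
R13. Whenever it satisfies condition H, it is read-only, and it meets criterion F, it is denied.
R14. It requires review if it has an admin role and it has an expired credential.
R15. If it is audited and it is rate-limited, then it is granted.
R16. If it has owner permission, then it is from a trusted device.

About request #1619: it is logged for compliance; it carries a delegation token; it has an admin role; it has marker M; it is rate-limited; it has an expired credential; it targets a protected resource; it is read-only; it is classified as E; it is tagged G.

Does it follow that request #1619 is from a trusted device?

Yes

By R4 (it is rate-limited): it meets criterion F.
By R8 (it has marker M): it satisfies condition H.
By R13 (it satisfies condition H, it is read-only, it meets criterion F): it is denied.
By R14 (it has an admin role, it has an expired credential): it requires review.
By R9 (it is denied): it is in category J.
By R2 (it is in category J, it requires review): it is granted.
By R7 (it is granted): it has owner permission.
By R16 (it has owner permission): it is from a trusted device.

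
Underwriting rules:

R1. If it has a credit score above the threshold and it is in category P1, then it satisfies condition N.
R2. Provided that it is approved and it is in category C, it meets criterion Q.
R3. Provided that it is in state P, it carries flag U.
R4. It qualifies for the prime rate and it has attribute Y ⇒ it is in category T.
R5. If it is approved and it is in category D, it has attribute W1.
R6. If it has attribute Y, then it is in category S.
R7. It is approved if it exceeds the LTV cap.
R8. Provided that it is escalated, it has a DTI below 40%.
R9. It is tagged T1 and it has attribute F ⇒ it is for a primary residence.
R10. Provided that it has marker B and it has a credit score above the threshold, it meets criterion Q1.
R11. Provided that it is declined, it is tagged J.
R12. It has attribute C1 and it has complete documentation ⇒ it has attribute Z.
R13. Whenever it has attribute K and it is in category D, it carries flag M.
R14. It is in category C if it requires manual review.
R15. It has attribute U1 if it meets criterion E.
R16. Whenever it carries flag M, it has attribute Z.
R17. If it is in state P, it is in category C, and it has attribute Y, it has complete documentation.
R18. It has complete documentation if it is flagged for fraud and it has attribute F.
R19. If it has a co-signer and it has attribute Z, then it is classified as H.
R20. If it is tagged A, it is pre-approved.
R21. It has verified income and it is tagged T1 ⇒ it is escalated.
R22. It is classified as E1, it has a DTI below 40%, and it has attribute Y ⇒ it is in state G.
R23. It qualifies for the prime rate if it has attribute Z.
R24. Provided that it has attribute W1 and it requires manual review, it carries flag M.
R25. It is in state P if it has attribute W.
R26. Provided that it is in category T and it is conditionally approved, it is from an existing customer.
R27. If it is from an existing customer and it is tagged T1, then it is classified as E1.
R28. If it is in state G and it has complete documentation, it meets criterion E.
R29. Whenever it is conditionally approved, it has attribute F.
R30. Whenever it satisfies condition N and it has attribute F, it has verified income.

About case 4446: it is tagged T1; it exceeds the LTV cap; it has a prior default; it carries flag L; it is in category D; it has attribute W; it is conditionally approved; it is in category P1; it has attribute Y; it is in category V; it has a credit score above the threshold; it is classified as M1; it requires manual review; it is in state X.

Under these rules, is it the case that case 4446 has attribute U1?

By R1 (it has a credit score above the threshold, it is in category P1): it satisfies condition N.
By R7 (it exceeds the LTV cap): it is approved.
By R14 (it requires manual review): it is in category C.
By R25 (it has attribute W): it is in state P.
By R29 (it is conditionally approved): it has attribute F.
By R30 (it satisfies condition N, it has attribute F): it has verified income.
By R5 (it is approved, it is in category D): it has attribute W1.
By R17 (it is in state P, it is in category C, it has attribute Y): it has complete documentation.
By R21 (it has verified income, it is tagged T1): it is escalated.
By R24 (it has attribute W1, it requires manual review): it carries flag M.
By R8 (it is escalated): it has a DTI below 40%.
By R16 (it carries flag M): it has attribute Z.
By R23 (it has attribute Z): it qualifies for the prime rate.
By R4 (it qualifies for the prime rate, it has attribute Y): it is in category T.
By R26 (it is in category T, it is conditionally approved): it is from an existing customer.
By R27 (it is from an existing customer, it is tagged T1): it is classified as E1.
By R22 (it is classified as E1, it has a DTI below 40%, it has attribute Y): it is in state G.
By R28 (it is in state G, it has complete documentation): it meets criterion E.
By R15 (it meets criterion E): it has attribute U1.

Yes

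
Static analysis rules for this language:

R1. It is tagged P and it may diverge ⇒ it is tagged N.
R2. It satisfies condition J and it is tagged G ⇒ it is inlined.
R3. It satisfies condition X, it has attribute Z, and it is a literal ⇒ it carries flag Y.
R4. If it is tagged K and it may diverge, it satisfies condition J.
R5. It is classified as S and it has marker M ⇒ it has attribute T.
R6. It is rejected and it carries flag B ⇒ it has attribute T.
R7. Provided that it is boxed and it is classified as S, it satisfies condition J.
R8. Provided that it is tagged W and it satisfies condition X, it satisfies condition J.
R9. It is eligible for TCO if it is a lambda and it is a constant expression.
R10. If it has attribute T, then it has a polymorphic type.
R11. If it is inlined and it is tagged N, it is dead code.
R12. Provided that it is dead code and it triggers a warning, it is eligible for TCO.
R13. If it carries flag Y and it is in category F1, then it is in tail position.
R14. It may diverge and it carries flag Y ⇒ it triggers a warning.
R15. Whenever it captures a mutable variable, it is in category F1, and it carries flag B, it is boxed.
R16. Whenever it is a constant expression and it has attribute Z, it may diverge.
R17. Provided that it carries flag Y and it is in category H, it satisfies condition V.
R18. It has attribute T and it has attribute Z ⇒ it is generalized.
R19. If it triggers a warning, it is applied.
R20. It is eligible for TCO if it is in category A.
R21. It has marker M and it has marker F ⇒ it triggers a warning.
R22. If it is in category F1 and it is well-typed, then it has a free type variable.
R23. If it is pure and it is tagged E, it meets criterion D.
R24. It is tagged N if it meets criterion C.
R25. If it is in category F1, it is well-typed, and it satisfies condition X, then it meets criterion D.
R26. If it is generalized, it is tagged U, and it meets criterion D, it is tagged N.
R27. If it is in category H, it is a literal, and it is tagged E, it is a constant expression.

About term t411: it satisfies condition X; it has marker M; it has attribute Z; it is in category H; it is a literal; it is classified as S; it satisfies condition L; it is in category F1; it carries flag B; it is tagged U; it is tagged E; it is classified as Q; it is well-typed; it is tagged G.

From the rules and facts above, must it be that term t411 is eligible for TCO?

Forward chaining from the given facts derives: carries flag Y, has attribute T, has a polymorphic type, is in tail position, satisfies condition V, is generalized, has a free type variable, meets criterion D, is tagged N, is a constant expression, may diverge, triggers a warning, is applied.
Rules concluding "it is eligible for TCO": R9 needs "it is a lambda"; R12 needs "it is dead code"; R20 needs "it is in category A" — none of these are established.

No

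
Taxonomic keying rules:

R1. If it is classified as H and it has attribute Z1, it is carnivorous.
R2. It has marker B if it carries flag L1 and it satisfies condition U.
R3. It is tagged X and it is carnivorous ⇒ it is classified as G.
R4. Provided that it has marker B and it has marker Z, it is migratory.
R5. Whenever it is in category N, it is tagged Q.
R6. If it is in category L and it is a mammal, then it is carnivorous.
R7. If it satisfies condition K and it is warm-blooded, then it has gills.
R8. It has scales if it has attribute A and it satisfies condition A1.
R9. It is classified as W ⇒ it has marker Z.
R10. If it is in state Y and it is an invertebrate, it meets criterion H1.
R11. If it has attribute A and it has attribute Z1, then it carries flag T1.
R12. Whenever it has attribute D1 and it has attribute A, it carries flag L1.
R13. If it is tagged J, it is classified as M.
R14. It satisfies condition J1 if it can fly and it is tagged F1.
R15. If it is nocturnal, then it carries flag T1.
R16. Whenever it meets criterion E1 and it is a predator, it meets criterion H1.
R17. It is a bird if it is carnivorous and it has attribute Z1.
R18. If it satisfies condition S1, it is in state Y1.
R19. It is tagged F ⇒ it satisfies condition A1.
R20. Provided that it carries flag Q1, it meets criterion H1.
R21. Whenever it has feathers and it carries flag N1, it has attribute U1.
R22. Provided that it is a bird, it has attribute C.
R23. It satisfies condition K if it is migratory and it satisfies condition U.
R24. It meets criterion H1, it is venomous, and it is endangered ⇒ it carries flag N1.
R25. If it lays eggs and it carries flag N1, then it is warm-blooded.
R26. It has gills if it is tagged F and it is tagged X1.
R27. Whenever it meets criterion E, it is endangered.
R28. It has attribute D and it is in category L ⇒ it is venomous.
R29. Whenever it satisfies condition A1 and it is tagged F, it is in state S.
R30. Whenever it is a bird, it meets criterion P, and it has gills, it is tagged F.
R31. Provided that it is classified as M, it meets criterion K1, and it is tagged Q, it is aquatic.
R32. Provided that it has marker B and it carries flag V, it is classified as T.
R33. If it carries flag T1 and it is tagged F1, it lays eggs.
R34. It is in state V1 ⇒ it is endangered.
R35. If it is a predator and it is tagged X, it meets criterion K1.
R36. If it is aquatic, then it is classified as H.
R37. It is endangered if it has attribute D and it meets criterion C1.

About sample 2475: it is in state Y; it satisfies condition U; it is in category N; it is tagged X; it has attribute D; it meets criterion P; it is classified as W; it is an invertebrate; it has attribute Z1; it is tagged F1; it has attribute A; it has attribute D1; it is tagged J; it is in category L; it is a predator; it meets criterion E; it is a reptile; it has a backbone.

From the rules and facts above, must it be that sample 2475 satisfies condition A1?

By R5 (it is in category N): it is tagged Q.
By R9 (it is classified as W): it has marker Z.
By R10 (it is in state Y, it is an invertebrate): it meets criterion H1.
By R11 (it has attribute A, it has attribute Z1): it carries flag T1.
By R12 (it has attribute D1, it has attribute A): it carries flag L1.
By R13 (it is tagged J): it is classified as M.
By R27 (it meets criterion E): it is endangered.
By R28 (it has attribute D, it is in category L): it is venomous.
By R33 (it carries flag T1, it is tagged F1): it lays eggs.
By R35 (it is a predator, it is tagged X): it meets criterion K1.
By R2 (it carries flag L1, it satisfies condition U): it has marker B.
By R4 (it has marker B, it has marker Z): it is migratory.
By R23 (it is migratory, it satisfies condition U): it satisfies condition K.
By R24 (it meets criterion H1, it is venomous, it is endangered): it carries flag N1.
By R25 (it lays eggs, it carries flag N1): it is warm-blooded.
By R31 (it is classified as M, it meets criterion K1, it is tagged Q): it is aquatic.
By R36 (it is aquatic): it is classified as H.
By R1 (it is classified as H, it has attribute Z1): it is carnivorous.
By R7 (it satisfies condition K, it is warm-blooded): it has gills.
By R17 (it is carnivorous, it has attribute Z1): it is a bird.
By R30 (it is a bird, it meets criterion P, it has gills): it is tagged F.
By R19 (it is tagged F): it satisfies condition A1.

Yes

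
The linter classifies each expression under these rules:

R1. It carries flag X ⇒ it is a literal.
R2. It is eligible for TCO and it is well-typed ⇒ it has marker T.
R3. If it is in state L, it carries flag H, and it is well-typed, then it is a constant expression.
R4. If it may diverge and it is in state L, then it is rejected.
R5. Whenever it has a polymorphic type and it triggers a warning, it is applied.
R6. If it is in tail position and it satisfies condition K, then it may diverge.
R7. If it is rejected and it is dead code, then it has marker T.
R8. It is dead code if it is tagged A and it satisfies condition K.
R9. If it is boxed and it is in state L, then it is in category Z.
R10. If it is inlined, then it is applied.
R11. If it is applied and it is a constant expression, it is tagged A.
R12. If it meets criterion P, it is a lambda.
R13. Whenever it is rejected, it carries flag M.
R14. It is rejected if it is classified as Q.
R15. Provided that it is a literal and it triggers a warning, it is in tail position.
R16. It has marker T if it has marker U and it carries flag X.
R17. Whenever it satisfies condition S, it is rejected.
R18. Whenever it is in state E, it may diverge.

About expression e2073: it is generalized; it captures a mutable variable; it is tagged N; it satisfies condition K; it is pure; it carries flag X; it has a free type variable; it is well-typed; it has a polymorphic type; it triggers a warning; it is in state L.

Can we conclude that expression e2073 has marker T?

No

Forward chaining from the given facts derives: is a literal, is applied, is in tail position, may diverge, is rejected, carries flag M.
Rules concluding "it has marker T": R2 needs "it is eligible for TCO"; R7 needs "it is dead code"; R16 needs "it has marker U" — none of these are established.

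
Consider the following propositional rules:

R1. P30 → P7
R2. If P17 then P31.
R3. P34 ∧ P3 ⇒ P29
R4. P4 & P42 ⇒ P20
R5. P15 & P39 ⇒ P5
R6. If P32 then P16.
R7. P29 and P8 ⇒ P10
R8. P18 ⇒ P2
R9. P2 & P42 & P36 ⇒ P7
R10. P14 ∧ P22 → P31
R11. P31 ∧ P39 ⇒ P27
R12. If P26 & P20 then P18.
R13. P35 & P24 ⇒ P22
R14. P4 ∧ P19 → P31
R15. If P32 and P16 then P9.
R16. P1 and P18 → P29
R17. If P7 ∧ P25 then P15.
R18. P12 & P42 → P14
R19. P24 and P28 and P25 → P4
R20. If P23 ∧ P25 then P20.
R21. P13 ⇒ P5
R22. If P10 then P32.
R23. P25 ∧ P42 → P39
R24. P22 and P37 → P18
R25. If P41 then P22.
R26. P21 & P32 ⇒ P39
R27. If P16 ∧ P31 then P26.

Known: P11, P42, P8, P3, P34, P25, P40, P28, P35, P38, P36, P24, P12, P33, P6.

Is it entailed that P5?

P29  (by R3: P34, P3)
P10  (by R7: P29, P8)
P22  (by R13: P35, P24)
P14  (by R18: P12, P42)
P4  (by R19: P24, P28, P25)
P32  (by R22: P10)
P39  (by R23: P25, P42)
P20  (by R4: P4, P42)
P16  (by R6: P32)
P31  (by R10: P14, P22)
P26  (by R27: P16, P31)
P18  (by R12: P26, P20)
P2  (by R8: P18)
P7  (by R9: P2, P42, P36)
P15  (by R17: P7, P25)
P5  (by R5: P15, P39)

Yes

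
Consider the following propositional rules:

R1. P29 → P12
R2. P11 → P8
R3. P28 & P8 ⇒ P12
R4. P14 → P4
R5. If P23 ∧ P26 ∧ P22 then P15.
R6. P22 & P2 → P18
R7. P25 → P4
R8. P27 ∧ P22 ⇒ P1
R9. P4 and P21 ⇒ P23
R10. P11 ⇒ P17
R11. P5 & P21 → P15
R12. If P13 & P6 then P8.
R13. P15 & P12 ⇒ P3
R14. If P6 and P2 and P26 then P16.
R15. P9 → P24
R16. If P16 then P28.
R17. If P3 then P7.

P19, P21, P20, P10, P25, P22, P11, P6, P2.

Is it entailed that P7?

Forward chaining from the given facts derives: P8, P18, P4, P23, P17.
The only rule concluding P7 is R17, which needs P3; that is never established.

No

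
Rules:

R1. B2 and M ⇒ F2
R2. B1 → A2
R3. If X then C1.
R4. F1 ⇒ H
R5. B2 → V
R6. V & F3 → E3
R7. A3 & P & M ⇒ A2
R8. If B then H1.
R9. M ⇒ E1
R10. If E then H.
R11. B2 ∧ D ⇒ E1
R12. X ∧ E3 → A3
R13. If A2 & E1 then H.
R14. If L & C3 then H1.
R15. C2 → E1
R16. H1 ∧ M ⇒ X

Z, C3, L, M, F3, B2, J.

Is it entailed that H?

No

Forward chaining from the given facts derives: F2, V, E3, E1, H1, X, C1, A3.
Rules concluding H: R4 needs F1; R10 needs E; R13 needs A2 — none of these are established.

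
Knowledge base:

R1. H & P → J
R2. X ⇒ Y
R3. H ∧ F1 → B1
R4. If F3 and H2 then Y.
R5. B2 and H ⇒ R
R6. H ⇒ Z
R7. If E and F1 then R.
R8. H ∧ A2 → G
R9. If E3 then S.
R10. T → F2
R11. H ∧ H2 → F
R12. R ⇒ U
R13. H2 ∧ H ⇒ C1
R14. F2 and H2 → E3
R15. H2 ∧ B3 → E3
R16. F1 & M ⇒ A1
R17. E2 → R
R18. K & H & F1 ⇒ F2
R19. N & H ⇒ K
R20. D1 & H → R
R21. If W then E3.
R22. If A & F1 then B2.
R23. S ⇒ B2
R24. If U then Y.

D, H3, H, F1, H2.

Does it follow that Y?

Forward chaining from the given facts derives: B1, Z, F, C1.
Rules concluding Y: R2 needs X; R4 needs F3; R24 needs U — none of these are established.

No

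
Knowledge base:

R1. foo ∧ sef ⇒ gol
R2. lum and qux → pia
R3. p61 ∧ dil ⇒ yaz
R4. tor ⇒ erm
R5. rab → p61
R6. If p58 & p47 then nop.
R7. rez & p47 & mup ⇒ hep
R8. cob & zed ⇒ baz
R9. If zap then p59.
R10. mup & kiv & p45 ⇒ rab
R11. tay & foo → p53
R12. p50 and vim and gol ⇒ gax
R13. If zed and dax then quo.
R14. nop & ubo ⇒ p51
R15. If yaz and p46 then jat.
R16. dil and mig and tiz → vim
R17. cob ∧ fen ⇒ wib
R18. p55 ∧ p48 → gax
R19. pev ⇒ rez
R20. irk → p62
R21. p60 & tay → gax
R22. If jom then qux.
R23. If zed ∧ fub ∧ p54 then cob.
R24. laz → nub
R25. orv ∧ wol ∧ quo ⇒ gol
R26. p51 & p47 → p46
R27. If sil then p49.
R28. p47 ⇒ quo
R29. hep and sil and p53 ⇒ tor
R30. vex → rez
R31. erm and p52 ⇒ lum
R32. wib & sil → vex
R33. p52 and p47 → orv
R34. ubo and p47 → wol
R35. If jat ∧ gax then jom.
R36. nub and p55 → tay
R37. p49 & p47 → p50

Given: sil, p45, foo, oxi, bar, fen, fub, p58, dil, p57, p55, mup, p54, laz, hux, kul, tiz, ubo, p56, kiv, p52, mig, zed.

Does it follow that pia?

Forward chaining from the given facts derives: rab, vim, cob, nub, p49, tay, p61, baz, p53, wib, vex, yaz, rez.
The only rule concluding pia is R2, which needs lum; that is never established.

No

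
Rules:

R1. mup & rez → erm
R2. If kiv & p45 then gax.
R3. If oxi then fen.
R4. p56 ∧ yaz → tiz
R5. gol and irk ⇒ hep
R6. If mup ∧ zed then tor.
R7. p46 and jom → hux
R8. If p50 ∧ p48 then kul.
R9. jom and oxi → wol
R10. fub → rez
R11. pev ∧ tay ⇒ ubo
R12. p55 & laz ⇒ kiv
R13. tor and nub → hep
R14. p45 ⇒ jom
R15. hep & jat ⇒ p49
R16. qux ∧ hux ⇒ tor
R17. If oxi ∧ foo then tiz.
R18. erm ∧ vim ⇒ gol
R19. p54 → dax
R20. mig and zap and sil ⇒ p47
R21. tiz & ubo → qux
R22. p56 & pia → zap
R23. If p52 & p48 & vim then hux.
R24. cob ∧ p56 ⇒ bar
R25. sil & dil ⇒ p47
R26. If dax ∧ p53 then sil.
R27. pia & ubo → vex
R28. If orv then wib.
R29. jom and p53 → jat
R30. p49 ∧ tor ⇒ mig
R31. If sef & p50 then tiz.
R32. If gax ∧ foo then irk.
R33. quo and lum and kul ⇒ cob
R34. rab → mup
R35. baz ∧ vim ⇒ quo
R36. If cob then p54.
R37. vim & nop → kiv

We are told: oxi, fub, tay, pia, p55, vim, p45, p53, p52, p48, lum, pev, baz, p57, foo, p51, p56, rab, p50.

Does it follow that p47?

No

Forward chaining from the given facts derives: fen, kul, rez, ubo, jom, tiz, qux, zap, hux, vex, jat, mup, quo, erm, wol, tor, gol, cob, p54, dax, bar, sil.
Rules concluding p47: R20 needs mig; R25 needs dil — none of these are established.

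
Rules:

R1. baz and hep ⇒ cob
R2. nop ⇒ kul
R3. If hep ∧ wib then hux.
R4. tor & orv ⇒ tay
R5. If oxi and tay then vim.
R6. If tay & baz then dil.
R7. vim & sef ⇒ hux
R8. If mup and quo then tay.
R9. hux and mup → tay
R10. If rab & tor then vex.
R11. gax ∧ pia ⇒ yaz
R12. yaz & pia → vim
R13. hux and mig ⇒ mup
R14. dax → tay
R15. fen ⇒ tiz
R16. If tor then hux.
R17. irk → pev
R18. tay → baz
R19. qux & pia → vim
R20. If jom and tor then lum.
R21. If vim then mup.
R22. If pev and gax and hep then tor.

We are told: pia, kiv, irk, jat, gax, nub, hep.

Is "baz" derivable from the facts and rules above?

Yes

yaz  (by R11: gax, pia)
vim  (by R12: yaz, pia)
pev  (by R17: irk)
mup  (by R21: vim)
tor  (by R22: pev, gax, hep)
hux  (by R16: tor)
tay  (by R9: hux, mup)
baz  (by R18: tay)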